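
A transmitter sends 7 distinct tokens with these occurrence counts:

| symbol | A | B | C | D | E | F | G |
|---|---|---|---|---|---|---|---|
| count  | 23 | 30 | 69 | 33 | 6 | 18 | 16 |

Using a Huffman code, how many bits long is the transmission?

505

Greedily combine the two least-frequent nodes:
merge E(6) and G(16): 22
merge F(18) and 22: 40
merge A(23) and B(30): 53
merge D(33) and 40: 73
merge 53 and C(69): 122
merge 73 and 122: 195
Total encoded bits = sum of merged weights = 22 + 40 + 53 + 73 + 122 + 195 = 505.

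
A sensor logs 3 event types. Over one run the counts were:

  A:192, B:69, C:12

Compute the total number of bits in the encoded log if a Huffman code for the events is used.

Merge the two smallest weights repeatedly:
merge C(12) and B(69): 81
merge 81 and A(192): 273
The encoded length is the sum of every internal node's weight: 81 + 273 = 354 bits.

354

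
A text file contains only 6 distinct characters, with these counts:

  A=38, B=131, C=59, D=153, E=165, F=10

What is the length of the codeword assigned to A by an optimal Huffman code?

Huffman merges, smallest pair first:
combine F(10), A(38) → 48
combine 48, C(59) → 107
combine 107, B(131) → 238
combine D(153), E(165) → 318
combine 238, 318 → 556
The subtree containing A is merged 4 times, so code length = 4.

4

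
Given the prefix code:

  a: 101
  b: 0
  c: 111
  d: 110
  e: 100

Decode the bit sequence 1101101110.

Read left to right; each codeword is recognised as soon as it completes (prefix code):
  110→d | 110→d | 111→c | 0→b
Decoded message: ddcb

ddcb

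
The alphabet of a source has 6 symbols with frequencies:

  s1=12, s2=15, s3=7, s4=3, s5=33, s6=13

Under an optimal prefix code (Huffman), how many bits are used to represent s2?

3

Huffman merges, smallest pair first:
merge s4(3) and s3(7): 10
merge 10 and s1(12): 22
merge s6(13) and s2(15): 28
merge 22 and 28: 50
merge s5(33) and 50: 83
s2 sits 3 levels below the root, so its codeword is 3 bits.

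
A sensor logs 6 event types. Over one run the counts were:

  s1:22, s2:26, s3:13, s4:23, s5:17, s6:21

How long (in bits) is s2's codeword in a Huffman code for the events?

2

Build the tree from the bottom:
combine s3(13), s5(17) → 30
combine s6(21), s1(22) → 43
combine s4(23), s2(26) → 49
combine 30, 43 → 73
combine 49, 73 → 122
s2's leaf is at depth 2, giving a 2-bit codeword.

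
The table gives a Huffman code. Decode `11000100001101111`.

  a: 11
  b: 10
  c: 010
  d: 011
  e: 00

Read left to right; each codeword is recognised as soon as it completes (prefix code):
  11→a | 00→e | 010→c | 00→e | 011→d | 011→d | 11→a
Decoded message: aecedda

aecedda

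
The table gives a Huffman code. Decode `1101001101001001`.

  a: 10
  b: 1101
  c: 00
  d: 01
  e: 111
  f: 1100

bcbcad

Read left to right; each codeword is recognised as soon as it completes (prefix code):
  1101→b | 00→c | 1101→b | 00→c | 10→a | 01→d
Decoded message: bcbcad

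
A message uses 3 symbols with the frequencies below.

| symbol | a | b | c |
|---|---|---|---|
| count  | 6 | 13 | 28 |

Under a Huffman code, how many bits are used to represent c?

1

Huffman merges, smallest pair first:
a(6) + b(13) → 19
19 + c(28) → 47
c is merged only at the final step, so code length = 1.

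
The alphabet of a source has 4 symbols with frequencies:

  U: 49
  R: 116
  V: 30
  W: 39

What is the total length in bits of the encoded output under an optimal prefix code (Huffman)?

Greedily combine the two least-frequent nodes:
V(30) + W(39) → 69
U(49) + 69 → 118
R(116) + 118 → 234
The encoded length is the sum of every internal node's weight: 69 + 118 + 234 = 421 bits.

421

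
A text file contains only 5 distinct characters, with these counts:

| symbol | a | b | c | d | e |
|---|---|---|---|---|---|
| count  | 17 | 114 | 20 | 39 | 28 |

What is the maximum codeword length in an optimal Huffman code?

Merge the two lowest-weight nodes at each step:
combine a(17), c(20) → 37
combine e(28), 37 → 65
combine d(39), 65 → 104
combine 104, b(114) → 218
The rarest symbols sit at the bottom; the longest codeword is 4 bits.

4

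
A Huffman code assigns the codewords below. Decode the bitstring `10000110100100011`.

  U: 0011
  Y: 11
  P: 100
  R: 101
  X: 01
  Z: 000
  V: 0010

Read left to right; each codeword is recognised as soon as it completes (prefix code):
  100→P | 0011→U | 01→X | 0010→V | 0011→U
Decoded message: PUXVU

PUXVU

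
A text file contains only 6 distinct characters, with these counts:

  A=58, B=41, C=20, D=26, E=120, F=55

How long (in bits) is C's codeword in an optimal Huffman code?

Build the tree from the bottom:
merge C(20) and D(26): 46
merge B(41) and 46: 87
merge F(55) and A(58): 113
merge 87 and 113: 200
merge E(120) and 200: 320
C's leaf is at depth 4, giving a 4-bit codeword.

4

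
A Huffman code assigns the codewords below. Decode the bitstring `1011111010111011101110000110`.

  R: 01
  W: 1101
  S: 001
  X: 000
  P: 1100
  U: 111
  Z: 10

ZUWRWWPSZ

Read left to right; each codeword is recognised as soon as it completes (prefix code):
  10→Z | 111→U | 1101→W | 01→R | 1101→W | 1101→W | 1100→P | 001→S | 10→Z
Decoded message: ZUWRWWPSZ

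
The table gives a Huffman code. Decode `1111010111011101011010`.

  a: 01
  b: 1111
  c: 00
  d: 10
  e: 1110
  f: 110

Read left to right; each codeword is recognised as soon as it completes (prefix code):
  1111→b | 01→a | 01→a | 110→f | 1110→e | 10→d | 110→f | 10→d
Decoded message: baafedfd

baafedfd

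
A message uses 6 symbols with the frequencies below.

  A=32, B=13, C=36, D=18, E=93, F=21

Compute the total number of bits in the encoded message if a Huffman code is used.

484

Greedily combine the two least-frequent nodes:
combine B(13), D(18) → 31
combine F(21), 31 → 52
combine A(32), C(36) → 68
combine 52, 68 → 120
combine E(93), 120 → 213
Total encoded bits = sum of merged weights = 31 + 52 + 68 + 120 + 213 = 484.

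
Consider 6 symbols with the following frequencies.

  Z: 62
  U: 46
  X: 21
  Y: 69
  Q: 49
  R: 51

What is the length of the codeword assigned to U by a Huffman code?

3

Build the tree from the bottom:
X(21) + U(46) → 67
Q(49) + R(51) → 100
Z(62) + 67 → 129
Y(69) + 100 → 169
129 + 169 → 298
U's leaf is at depth 3, giving a 3-bit codeword.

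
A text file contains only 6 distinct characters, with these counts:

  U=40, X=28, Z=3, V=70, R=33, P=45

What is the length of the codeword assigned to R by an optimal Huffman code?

3

Build the tree from the bottom:
Z(3) + X(28) → 31
31 + R(33) → 64
U(40) + P(45) → 85
64 + V(70) → 134
85 + 134 → 219
R's leaf is at depth 3, giving a 3-bit codeword.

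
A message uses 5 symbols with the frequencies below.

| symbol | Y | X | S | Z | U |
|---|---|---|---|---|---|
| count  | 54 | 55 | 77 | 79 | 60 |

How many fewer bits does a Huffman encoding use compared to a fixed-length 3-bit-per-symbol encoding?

Fixed-length: 3 bits × 325 symbols = 975 bits.
Huffman merges:
Y(54) + X(55) → 109
U(60) + S(77) → 137
Z(79) + 109 → 188
137 + 188 → 325
Huffman total = 109 + 137 + 188 + 325 = 759 bits.
Saving = 975 − 759 = 216 bits.

216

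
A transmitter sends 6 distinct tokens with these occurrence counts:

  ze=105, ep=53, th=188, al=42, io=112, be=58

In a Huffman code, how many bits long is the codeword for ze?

2

Repeatedly merge the two smallest:
combine al(42), ep(53) → 95
combine be(58), 95 → 153
combine ze(105), io(112) → 217
combine 153, th(188) → 341
combine 217, 341 → 558
ze sits 2 levels below the root, so its codeword is 2 bits.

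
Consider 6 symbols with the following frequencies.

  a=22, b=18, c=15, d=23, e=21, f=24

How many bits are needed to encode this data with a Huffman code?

Merge the two smallest weights repeatedly:
merge c(15) and b(18): 33
merge e(21) and a(22): 43
merge d(23) and f(24): 47
merge 33 and 43: 76
merge 47 and 76: 123
Total encoded bits = sum of merged weights = 33 + 43 + 47 + 76 + 123 = 322.

322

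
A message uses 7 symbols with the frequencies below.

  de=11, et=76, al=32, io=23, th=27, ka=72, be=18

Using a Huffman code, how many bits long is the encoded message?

Merge the two smallest weights repeatedly:
merge de(11) and be(18): 29
merge io(23) and th(27): 50
merge 29 and al(32): 61
merge 50 and 61: 111
merge ka(72) and et(76): 148
merge 111 and 148: 259
The encoded length is the sum of every internal node's weight: 29 + 50 + 61 + 111 + 148 + 259 = 658 bits.

658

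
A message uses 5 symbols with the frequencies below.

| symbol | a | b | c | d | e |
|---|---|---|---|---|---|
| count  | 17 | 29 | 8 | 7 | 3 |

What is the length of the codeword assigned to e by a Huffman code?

4

Build the tree from the bottom:
e(3) + d(7) → 10
c(8) + 10 → 18
a(17) + 18 → 35
b(29) + 35 → 64
The subtree containing e is merged 4 times, so code length = 4.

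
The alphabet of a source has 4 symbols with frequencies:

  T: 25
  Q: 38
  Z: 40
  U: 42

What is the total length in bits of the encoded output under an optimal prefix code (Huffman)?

Build the Huffman tree bottom-up:
combine T(25), Q(38) → 63
combine Z(40), U(42) → 82
combine 63, 82 → 145
The encoded length is the sum of every internal node's weight: 63 + 82 + 145 = 290 bits.

290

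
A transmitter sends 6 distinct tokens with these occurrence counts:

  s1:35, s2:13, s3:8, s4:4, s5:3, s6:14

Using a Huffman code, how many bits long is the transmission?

168

Build the Huffman tree bottom-up:
s5(3) + s4(4) → 7
7 + s3(8) → 15
s2(13) + s6(14) → 27
15 + 27 → 42
s1(35) + 42 → 77
Total encoded bits = sum of merged weights = 7 + 15 + 27 + 42 + 77 = 168.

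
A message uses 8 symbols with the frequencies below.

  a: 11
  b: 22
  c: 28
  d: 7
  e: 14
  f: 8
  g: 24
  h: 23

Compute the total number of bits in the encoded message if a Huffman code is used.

398

Build the Huffman tree bottom-up:
d(7) + f(8) → 15
a(11) + e(14) → 25
15 + b(22) → 37
h(23) + g(24) → 47
25 + c(28) → 53
37 + 47 → 84
53 + 84 → 137
Each symbol's bit-cost is frequency × depth; summing gives 398 bits (equivalently 15 + 25 + 37 + 47 + 53 + 84 + 137).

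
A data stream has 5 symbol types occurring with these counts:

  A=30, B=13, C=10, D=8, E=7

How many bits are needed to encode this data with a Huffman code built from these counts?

144

Merge the two smallest weights repeatedly:
E(7) + D(8) → 15
C(10) + B(13) → 23
15 + 23 → 38
A(30) + 38 → 68
Each symbol's bit-cost is frequency × depth; summing gives 144 bits (equivalently 15 + 23 + 38 + 68).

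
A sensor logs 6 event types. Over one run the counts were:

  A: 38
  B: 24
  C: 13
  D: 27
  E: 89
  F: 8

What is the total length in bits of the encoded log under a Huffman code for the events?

440

Build the Huffman tree bottom-up:
merge F(8) and C(13): 21
merge 21 and B(24): 45
merge D(27) and A(38): 65
merge 45 and 65: 110
merge E(89) and 110: 199
The encoded length is the sum of every internal node's weight: 21 + 45 + 65 + 110 + 199 = 440 bits.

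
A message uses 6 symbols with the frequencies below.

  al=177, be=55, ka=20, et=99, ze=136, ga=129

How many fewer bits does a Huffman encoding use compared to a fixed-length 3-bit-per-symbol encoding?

367

Fixed-length: 3 bits × 616 symbols = 1848 bits.
Huffman merges:
combine ka(20), be(55) → 75
combine 75, et(99) → 174
combine ga(129), ze(136) → 265
combine 174, al(177) → 351
combine 265, 351 → 616
Huffman total = 75 + 174 + 265 + 351 + 616 = 1481 bits.
Saving = 1848 − 1481 = 367 bits.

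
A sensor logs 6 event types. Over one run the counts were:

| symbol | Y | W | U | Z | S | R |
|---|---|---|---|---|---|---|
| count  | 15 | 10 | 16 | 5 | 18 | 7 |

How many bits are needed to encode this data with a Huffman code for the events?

Merge the two smallest weights repeatedly:
merge Z(5) and R(7): 12
merge W(10) and 12: 22
merge Y(15) and U(16): 31
merge S(18) and 22: 40
merge 31 and 40: 71
Each symbol's bit-cost is frequency × depth; summing gives 176 bits (equivalently 12 + 22 + 31 + 40 + 71).

176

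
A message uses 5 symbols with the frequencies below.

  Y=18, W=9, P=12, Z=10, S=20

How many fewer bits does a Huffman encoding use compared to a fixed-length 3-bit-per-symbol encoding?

50

Fixed-length: 3 bits × 69 symbols = 207 bits.
Huffman merges:
W(9) + Z(10) → 19
P(12) + Y(18) → 30
19 + S(20) → 39
30 + 39 → 69
Huffman total = 19 + 30 + 39 + 69 = 157 bits.
Saving = 207 − 157 = 50 bits.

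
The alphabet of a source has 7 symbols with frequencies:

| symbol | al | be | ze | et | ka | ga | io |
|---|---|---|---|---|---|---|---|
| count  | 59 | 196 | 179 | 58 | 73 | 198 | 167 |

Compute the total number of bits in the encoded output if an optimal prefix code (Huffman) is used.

2513

Greedily combine the two least-frequent nodes:
et(58) + al(59) → 117
ka(73) + 117 → 190
io(167) + ze(179) → 346
190 + be(196) → 386
ga(198) + 346 → 544
386 + 544 → 930
Each symbol's bit-cost is frequency × depth; summing gives 2513 bits (equivalently 117 + 190 + 346 + 386 + 544 + 930).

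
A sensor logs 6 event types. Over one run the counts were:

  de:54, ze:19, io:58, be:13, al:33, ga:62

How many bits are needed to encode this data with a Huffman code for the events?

575

Greedily combine the two least-frequent nodes:
merge be(13) and ze(19): 32
merge 32 and al(33): 65
merge de(54) and io(58): 112
merge ga(62) and 65: 127
merge 112 and 127: 239
Total encoded bits = sum of merged weights = 32 + 65 + 112 + 127 + 239 = 575.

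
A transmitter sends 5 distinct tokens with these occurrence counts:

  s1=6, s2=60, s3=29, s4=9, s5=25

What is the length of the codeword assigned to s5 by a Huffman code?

3

Repeatedly merge the two smallest:
merge s1(6) and s4(9): 15
merge 15 and s5(25): 40
merge s3(29) and 40: 69
merge s2(60) and 69: 129
The subtree containing s5 is merged 3 times, so code length = 3.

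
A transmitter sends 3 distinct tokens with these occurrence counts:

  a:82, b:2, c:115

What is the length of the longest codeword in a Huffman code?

Merge the two lowest-weight nodes at each step:
b(2) + a(82) → 84
84 + c(115) → 199
The rarest symbols sit at the bottom; the longest codeword is 2 bits.

2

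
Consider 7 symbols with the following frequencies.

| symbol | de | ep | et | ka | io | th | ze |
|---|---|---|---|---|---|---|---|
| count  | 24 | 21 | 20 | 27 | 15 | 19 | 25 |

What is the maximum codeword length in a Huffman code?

3

Merge the two lowest-weight nodes at each step:
merge io(15) and th(19): 34
merge et(20) and ep(21): 41
merge de(24) and ze(25): 49
merge ka(27) and 34: 61
merge 41 and 49: 90
merge 61 and 90: 151
The rarest symbols sit at the bottom; the longest codeword is 3 bits.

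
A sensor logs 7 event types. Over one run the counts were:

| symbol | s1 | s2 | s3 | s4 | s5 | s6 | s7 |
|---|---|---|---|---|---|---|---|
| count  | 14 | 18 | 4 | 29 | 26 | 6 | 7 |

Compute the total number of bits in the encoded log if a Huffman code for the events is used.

266

Greedily combine the two least-frequent nodes:
merge s3(4) and s6(6): 10
merge s7(7) and 10: 17
merge s1(14) and 17: 31
merge s2(18) and s5(26): 44
merge s4(29) and 31: 60
merge 44 and 60: 104
The encoded length is the sum of every internal node's weight: 10 + 17 + 31 + 44 + 60 + 104 = 266 bits.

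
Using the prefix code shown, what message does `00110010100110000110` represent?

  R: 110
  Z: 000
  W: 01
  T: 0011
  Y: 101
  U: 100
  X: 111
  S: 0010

Read left to right; each codeword is recognised as soon as it completes (prefix code):
  0011→T | 0010→S | 100→U | 110→R | 000→Z | 110→R
Decoded message: TSURZR

TSURZR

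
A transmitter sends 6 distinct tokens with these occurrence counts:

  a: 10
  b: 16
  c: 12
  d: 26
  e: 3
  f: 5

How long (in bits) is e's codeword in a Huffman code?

Build the tree from the bottom:
merge e(3) and f(5): 8
merge 8 and a(10): 18
merge c(12) and b(16): 28
merge 18 and d(26): 44
merge 28 and 44: 72
e's leaf is at depth 4, giving a 4-bit codeword.

4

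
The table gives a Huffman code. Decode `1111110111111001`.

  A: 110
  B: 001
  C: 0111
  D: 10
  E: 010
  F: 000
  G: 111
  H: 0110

Read left to right; each codeword is recognised as soon as it completes (prefix code):
  111→G | 111→G | 0111→C | 111→G | 001→B
Decoded message: GGCGB

GGCGB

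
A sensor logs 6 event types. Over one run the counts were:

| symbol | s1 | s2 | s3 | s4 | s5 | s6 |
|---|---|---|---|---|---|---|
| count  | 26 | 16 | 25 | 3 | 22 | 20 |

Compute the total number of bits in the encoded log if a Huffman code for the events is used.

Merge the two smallest weights repeatedly:
s4(3) + s2(16) → 19
19 + s6(20) → 39
s5(22) + s3(25) → 47
s1(26) + 39 → 65
47 + 65 → 112
Each symbol's bit-cost is frequency × depth; summing gives 282 bits (equivalently 19 + 39 + 47 + 65 + 112).

282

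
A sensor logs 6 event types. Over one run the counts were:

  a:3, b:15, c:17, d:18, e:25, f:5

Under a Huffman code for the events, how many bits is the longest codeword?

Merge the two lowest-weight nodes at each step:
a(3) + f(5) → 8
8 + b(15) → 23
c(17) + d(18) → 35
23 + e(25) → 48
35 + 48 → 83
Maximum depth reached is 4.

4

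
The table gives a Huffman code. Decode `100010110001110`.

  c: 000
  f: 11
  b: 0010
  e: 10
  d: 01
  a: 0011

ebfcfe

Read left to right; each codeword is recognised as soon as it completes (prefix code):
  10→e | 0010→b | 11→f | 000→c | 11→f | 10→e
Decoded message: ebfcfe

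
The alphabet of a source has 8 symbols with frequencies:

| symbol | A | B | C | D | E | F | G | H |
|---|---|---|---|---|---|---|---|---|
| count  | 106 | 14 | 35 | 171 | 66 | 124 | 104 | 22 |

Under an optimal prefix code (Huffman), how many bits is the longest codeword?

Merge the two lowest-weight nodes at each step:
B(14) + H(22) → 36
C(35) + 36 → 71
E(66) + 71 → 137
G(104) + A(106) → 210
F(124) + 137 → 261
D(171) + 210 → 381
261 + 381 → 642
The rarest symbols sit at the bottom; the longest codeword is 5 bits.

5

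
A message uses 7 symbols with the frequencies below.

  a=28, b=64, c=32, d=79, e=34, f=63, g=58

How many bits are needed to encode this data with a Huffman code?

Merge the two smallest weights repeatedly:
merge a(28) and c(32): 60
merge e(34) and g(58): 92
merge 60 and f(63): 123
merge b(64) and d(79): 143
merge 92 and 123: 215
merge 143 and 215: 358
Each symbol's bit-cost is frequency × depth; summing gives 991 bits (equivalently 60 + 92 + 123 + 143 + 215 + 358).

991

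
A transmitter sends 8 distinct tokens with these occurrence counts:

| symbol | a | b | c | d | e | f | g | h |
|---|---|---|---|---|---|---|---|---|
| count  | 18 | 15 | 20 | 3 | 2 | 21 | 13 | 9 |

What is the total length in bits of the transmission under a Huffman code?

281

Greedily combine the two least-frequent nodes:
combine e(2), d(3) → 5
combine 5, h(9) → 14
combine g(13), 14 → 27
combine b(15), a(18) → 33
combine c(20), f(21) → 41
combine 27, 33 → 60
combine 41, 60 → 101
Each symbol's bit-cost is frequency × depth; summing gives 281 bits (equivalently 5 + 14 + 27 + 33 + 41 + 60 + 101).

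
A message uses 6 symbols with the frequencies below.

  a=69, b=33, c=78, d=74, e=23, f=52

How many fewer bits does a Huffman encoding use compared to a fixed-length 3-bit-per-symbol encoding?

165

Fixed-length: 3 bits × 329 symbols = 987 bits.
Huffman merges:
e(23) + b(33) → 56
f(52) + 56 → 108
a(69) + d(74) → 143
c(78) + 108 → 186
143 + 186 → 329
Huffman total = 56 + 108 + 143 + 186 + 329 = 822 bits.
Saving = 987 − 822 = 165 bits.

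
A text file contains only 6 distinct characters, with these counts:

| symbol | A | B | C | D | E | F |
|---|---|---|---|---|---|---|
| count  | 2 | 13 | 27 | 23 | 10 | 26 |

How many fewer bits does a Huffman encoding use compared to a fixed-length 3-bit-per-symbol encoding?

Fixed-length: 3 bits × 101 symbols = 303 bits.
Huffman merges:
combine A(2), E(10) → 12
combine 12, B(13) → 25
combine D(23), 25 → 48
combine F(26), C(27) → 53
combine 48, 53 → 101
Huffman total = 12 + 25 + 48 + 53 + 101 = 239 bits.
Saving = 303 − 239 = 64 bits.

64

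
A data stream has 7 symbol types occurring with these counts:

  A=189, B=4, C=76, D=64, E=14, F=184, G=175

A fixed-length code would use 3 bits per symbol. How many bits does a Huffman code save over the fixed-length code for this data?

448

Fixed-length: 3 bits × 706 symbols = 2118 bits.
Huffman merges:
B(4) + E(14) → 18
18 + D(64) → 82
C(76) + 82 → 158
158 + G(175) → 333
F(184) + A(189) → 373
333 + 373 → 706
Huffman total = 18 + 82 + 158 + 333 + 373 + 706 = 1670 bits.
Saving = 2118 − 1670 = 448 bits.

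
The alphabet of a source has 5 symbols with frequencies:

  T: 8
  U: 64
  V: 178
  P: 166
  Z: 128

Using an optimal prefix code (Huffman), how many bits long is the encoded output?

1160

Greedily combine the two least-frequent nodes:
combine T(8), U(64) → 72
combine 72, Z(128) → 200
combine P(166), V(178) → 344
combine 200, 344 → 544
Total encoded bits = sum of merged weights = 72 + 200 + 344 + 544 = 1160.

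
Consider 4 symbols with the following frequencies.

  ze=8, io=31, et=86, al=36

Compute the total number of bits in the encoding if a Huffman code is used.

Greedily combine the two least-frequent nodes:
combine ze(8), io(31) → 39
combine al(36), 39 → 75
combine 75, et(86) → 161
Each symbol's bit-cost is frequency × depth; summing gives 275 bits (equivalently 39 + 75 + 161).

275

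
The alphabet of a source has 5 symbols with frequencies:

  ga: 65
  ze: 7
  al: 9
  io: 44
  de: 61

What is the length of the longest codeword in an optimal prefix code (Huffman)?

Merge the two lowest-weight nodes at each step:
merge ze(7) and al(9): 16
merge 16 and io(44): 60
merge 60 and de(61): 121
merge ga(65) and 121: 186
The rarest symbols sit at the bottom; the longest codeword is 4 bits.

4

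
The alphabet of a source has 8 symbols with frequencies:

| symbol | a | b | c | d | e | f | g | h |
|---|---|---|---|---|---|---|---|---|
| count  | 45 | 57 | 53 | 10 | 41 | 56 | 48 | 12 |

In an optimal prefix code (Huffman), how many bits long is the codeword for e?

3

Build the tree from the bottom:
merge d(10) and h(12): 22
merge 22 and e(41): 63
merge a(45) and g(48): 93
merge c(53) and f(56): 109
merge b(57) and 63: 120
merge 93 and 109: 202
merge 120 and 202: 322
e sits 3 levels below the root, so its codeword is 3 bits.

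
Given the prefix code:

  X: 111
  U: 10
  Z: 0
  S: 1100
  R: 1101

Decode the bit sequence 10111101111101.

UXUXR

Read left to right; each codeword is recognised as soon as it completes (prefix code):
  10→U | 111→X | 10→U | 111→X | 1101→R
Decoded message: UXUXR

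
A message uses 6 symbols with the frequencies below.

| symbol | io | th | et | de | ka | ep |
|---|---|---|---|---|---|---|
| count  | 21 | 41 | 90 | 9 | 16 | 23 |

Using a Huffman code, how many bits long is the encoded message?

445

Merge the two smallest weights repeatedly:
merge de(9) and ka(16): 25
merge io(21) and ep(23): 44
merge 25 and th(41): 66
merge 44 and 66: 110
merge et(90) and 110: 200
Each symbol's bit-cost is frequency × depth; summing gives 445 bits (equivalently 25 + 44 + 66 + 110 + 200).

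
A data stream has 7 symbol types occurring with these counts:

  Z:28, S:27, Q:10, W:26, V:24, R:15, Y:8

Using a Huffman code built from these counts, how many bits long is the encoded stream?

Build the Huffman tree bottom-up:
combine Y(8), Q(10) → 18
combine R(15), 18 → 33
combine V(24), W(26) → 50
combine S(27), Z(28) → 55
combine 33, 50 → 83
combine 55, 83 → 138
The encoded length is the sum of every internal node's weight: 18 + 33 + 50 + 55 + 83 + 138 = 377 bits.

377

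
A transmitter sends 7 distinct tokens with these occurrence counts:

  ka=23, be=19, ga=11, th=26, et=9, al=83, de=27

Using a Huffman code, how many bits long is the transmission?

Greedily combine the two least-frequent nodes:
combine et(9), ga(11) → 20
combine be(19), 20 → 39
combine ka(23), th(26) → 49
combine de(27), 39 → 66
combine 49, 66 → 115
combine al(83), 115 → 198
Total encoded bits = sum of merged weights = 20 + 39 + 49 + 66 + 115 + 198 = 487.

487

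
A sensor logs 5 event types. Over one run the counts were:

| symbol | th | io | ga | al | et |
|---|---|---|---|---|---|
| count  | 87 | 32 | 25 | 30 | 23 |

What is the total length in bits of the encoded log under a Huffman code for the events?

Merge the two smallest weights repeatedly:
merge et(23) and ga(25): 48
merge al(30) and io(32): 62
merge 48 and 62: 110
merge th(87) and 110: 197
The encoded length is the sum of every internal node's weight: 48 + 62 + 110 + 197 = 417 bits.

417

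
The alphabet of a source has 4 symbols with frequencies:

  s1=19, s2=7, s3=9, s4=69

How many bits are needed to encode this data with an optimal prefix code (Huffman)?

155

Merge the two smallest weights repeatedly:
combine s2(7), s3(9) → 16
combine 16, s1(19) → 35
combine 35, s4(69) → 104
The encoded length is the sum of every internal node's weight: 16 + 35 + 104 = 155 bits.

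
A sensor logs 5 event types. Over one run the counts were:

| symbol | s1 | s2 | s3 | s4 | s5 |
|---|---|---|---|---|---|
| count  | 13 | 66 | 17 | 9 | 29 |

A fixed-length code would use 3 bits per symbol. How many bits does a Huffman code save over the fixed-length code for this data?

139

Fixed-length: 3 bits × 134 symbols = 402 bits.
Huffman merges:
s4(9) + s1(13) → 22
s3(17) + 22 → 39
s5(29) + 39 → 68
s2(66) + 68 → 134
Huffman total = 22 + 39 + 68 + 134 = 263 bits.
Saving = 402 − 263 = 139 bits.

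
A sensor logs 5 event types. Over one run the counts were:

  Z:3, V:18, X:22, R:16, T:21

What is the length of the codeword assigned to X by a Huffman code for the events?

2

Repeatedly merge the two smallest:
combine Z(3), R(16) → 19
combine V(18), 19 → 37
combine T(21), X(22) → 43
combine 37, 43 → 80
The subtree containing X is merged 2 times, so code length = 2.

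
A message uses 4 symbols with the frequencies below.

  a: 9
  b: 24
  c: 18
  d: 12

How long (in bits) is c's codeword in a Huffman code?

Huffman merges, smallest pair first:
combine a(9), d(12) → 21
combine c(18), 21 → 39
combine b(24), 39 → 63
c's leaf is at depth 2, giving a 2-bit codeword.

2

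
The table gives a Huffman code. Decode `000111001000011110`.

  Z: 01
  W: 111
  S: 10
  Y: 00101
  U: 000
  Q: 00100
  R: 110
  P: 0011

Read left to right; each codeword is recognised as soon as it completes (prefix code):
  000→U | 111→W | 00100→Q | 0011→P | 110→R
Decoded message: UWQPR

UWQPR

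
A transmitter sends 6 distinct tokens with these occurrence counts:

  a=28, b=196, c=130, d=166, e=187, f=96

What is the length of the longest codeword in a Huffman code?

4

Merge the two lowest-weight nodes at each step:
merge a(28) and f(96): 124
merge 124 and c(130): 254
merge d(166) and e(187): 353
merge b(196) and 254: 450
merge 353 and 450: 803
The first pair merged (a, f) ends up deepest, at depth 4.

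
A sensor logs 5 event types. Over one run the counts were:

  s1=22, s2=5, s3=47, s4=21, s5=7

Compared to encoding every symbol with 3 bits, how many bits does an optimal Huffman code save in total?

104

Fixed-length: 3 bits × 102 symbols = 306 bits.
Huffman merges:
merge s2(5) and s5(7): 12
merge 12 and s4(21): 33
merge s1(22) and 33: 55
merge s3(47) and 55: 102
Huffman total = 12 + 33 + 55 + 102 = 202 bits.
Saving = 306 − 202 = 104 bits.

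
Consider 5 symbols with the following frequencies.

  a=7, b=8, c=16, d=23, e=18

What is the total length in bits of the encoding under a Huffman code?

Build the Huffman tree bottom-up:
combine a(7), b(8) → 15
combine 15, c(16) → 31
combine e(18), d(23) → 41
combine 31, 41 → 72
Total encoded bits = sum of merged weights = 15 + 31 + 41 + 72 = 159.

159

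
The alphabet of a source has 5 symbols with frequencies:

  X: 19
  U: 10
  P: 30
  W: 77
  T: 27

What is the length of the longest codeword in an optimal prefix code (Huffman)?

4

Merge the two lowest-weight nodes at each step:
U(10) + X(19) → 29
T(27) + 29 → 56
P(30) + 56 → 86
W(77) + 86 → 163
Maximum depth reached is 4.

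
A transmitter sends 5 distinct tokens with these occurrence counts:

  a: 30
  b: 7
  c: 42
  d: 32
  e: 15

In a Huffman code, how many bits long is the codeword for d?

Huffman merges, smallest pair first:
combine b(7), e(15) → 22
combine 22, a(30) → 52
combine d(32), c(42) → 74
combine 52, 74 → 126
d's leaf is at depth 2, giving a 2-bit codeword.

2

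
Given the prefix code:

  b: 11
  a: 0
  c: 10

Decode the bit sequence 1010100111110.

cccabbc

Read left to right; each codeword is recognised as soon as it completes (prefix code):
  10→c | 10→c | 10→c | 0→a | 11→b | 11→b | 10→c
Decoded message: cccabbc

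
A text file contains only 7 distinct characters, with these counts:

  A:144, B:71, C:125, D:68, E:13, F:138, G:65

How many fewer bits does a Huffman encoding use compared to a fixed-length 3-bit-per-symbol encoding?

204

Fixed-length: 3 bits × 624 symbols = 1872 bits.
Huffman merges:
merge E(13) and G(65): 78
merge D(68) and B(71): 139
merge 78 and C(125): 203
merge F(138) and 139: 277
merge A(144) and 203: 347
merge 277 and 347: 624
Huffman total = 78 + 139 + 203 + 277 + 347 + 624 = 1668 bits.
Saving = 1872 − 1668 = 204 bits.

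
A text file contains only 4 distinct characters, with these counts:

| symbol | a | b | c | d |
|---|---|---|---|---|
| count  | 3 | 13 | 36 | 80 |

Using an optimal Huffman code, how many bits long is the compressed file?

200

Greedily combine the two least-frequent nodes:
a(3) + b(13) → 16
16 + c(36) → 52
52 + d(80) → 132
Total encoded bits = sum of merged weights = 16 + 52 + 132 = 200.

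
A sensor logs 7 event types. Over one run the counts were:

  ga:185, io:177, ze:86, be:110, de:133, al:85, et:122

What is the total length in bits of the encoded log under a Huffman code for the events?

2503

Build the Huffman tree bottom-up:
merge al(85) and ze(86): 171
merge be(110) and et(122): 232
merge de(133) and 171: 304
merge io(177) and ga(185): 362
merge 232 and 304: 536
merge 362 and 536: 898
Each symbol's bit-cost is frequency × depth; summing gives 2503 bits (equivalently 171 + 232 + 304 + 362 + 536 + 898).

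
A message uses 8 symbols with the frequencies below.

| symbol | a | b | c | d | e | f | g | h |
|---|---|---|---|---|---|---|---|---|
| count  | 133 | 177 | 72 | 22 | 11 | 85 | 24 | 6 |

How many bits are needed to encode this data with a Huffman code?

1314

Merge the two smallest weights repeatedly:
merge h(6) and e(11): 17
merge 17 and d(22): 39
merge g(24) and 39: 63
merge 63 and c(72): 135
merge f(85) and a(133): 218
merge 135 and b(177): 312
merge 218 and 312: 530
Each symbol's bit-cost is frequency × depth; summing gives 1314 bits (equivalently 17 + 39 + 63 + 135 + 218 + 312 + 530).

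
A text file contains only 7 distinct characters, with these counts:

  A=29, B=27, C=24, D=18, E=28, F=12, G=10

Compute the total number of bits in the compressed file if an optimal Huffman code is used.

Greedily combine the two least-frequent nodes:
combine G(10), F(12) → 22
combine D(18), 22 → 40
combine C(24), B(27) → 51
combine E(28), A(29) → 57
combine 40, 51 → 91
combine 57, 91 → 148
Each symbol's bit-cost is frequency × depth; summing gives 409 bits (equivalently 22 + 40 + 51 + 57 + 91 + 148).

409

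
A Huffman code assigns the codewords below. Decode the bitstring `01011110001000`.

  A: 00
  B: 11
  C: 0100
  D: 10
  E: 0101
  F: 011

Read left to right; each codeword is recognised as soon as it completes (prefix code):
  0101→E | 11→B | 10→D | 00→A | 10→D | 00→A
Decoded message: EBDADA

EBDADA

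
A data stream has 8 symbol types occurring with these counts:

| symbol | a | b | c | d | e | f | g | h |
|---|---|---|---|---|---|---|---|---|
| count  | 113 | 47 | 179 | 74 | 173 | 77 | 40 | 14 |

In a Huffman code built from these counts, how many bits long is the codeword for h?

Build the tree from the bottom:
merge h(14) and g(40): 54
merge b(47) and 54: 101
merge d(74) and f(77): 151
merge 101 and a(113): 214
merge 151 and e(173): 324
merge c(179) and 214: 393
merge 324 and 393: 717
h sits 5 levels below the root, so its codeword is 5 bits.

5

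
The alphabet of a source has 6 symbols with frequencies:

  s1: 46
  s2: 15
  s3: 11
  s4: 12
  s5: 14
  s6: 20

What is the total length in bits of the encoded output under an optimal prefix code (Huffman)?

285

Build the Huffman tree bottom-up:
combine s3(11), s4(12) → 23
combine s5(14), s2(15) → 29
combine s6(20), 23 → 43
combine 29, 43 → 72
combine s1(46), 72 → 118
Each symbol's bit-cost is frequency × depth; summing gives 285 bits (equivalently 23 + 29 + 43 + 72 + 118).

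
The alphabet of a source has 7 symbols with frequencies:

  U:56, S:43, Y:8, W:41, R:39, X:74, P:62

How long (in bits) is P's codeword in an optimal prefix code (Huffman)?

Repeatedly merge the two smallest:
combine Y(8), R(39) → 47
combine W(41), S(43) → 84
combine 47, U(56) → 103
combine P(62), X(74) → 136
combine 84, 103 → 187
combine 136, 187 → 323
The subtree containing P is merged 2 times, so code length = 2.

2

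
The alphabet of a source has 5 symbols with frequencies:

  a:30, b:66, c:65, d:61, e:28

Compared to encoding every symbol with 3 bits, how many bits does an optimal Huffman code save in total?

Fixed-length: 3 bits × 250 symbols = 750 bits.
Huffman merges:
e(28) + a(30) → 58
58 + d(61) → 119
c(65) + b(66) → 131
119 + 131 → 250
Huffman total = 58 + 119 + 131 + 250 = 558 bits.
Saving = 750 − 558 = 192 bits.

192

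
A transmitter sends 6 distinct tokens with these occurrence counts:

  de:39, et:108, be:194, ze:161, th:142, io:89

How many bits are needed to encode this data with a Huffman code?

1830

Merge the two smallest weights repeatedly:
de(39) + io(89) → 128
et(108) + 128 → 236
th(142) + ze(161) → 303
be(194) + 236 → 430
303 + 430 → 733
Total encoded bits = sum of merged weights = 128 + 236 + 303 + 430 + 733 = 1830.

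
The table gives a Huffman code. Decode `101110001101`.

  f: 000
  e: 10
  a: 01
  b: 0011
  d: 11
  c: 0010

edeba

Read left to right; each codeword is recognised as soon as it completes (prefix code):
  10→e | 11→d | 10→e | 0011→b | 01→a
Decoded message: edeba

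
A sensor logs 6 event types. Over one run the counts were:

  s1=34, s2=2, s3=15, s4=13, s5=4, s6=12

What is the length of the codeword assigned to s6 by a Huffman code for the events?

Repeatedly merge the two smallest:
combine s2(2), s5(4) → 6
combine 6, s6(12) → 18
combine s4(13), s3(15) → 28
combine 18, 28 → 46
combine s1(34), 46 → 80
The subtree containing s6 is merged 3 times, so code length = 3.

3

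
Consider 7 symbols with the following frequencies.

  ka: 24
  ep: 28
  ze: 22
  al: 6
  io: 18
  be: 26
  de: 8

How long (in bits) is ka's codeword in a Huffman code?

Build the tree from the bottom:
al(6) + de(8) → 14
14 + io(18) → 32
ze(22) + ka(24) → 46
be(26) + ep(28) → 54
32 + 46 → 78
54 + 78 → 132
ka sits 3 levels below the root, so its codeword is 3 bits.

3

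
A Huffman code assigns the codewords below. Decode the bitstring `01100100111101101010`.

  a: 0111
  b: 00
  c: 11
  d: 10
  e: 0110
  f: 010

efadcfd

Read left to right; each codeword is recognised as soon as it completes (prefix code):
  0110→e | 010→f | 0111→a | 10→d | 11→c | 010→f | 10→d
Decoded message: efadcfd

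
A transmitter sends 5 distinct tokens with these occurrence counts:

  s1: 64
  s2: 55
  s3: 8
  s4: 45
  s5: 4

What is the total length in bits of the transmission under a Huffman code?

Build the Huffman tree bottom-up:
combine s5(4), s3(8) → 12
combine 12, s4(45) → 57
combine s2(55), 57 → 112
combine s1(64), 112 → 176
Total encoded bits = sum of merged weights = 12 + 57 + 112 + 176 = 357.

357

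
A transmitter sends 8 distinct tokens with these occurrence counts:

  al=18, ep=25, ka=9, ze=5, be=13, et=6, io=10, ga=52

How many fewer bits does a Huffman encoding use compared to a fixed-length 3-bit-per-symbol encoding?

Fixed-length: 3 bits × 138 symbols = 414 bits.
Huffman merges:
merge ze(5) and et(6): 11
merge ka(9) and io(10): 19
merge 11 and be(13): 24
merge al(18) and 19: 37
merge 24 and ep(25): 49
merge 37 and 49: 86
merge ga(52) and 86: 138
Huffman total = 11 + 19 + 24 + 37 + 49 + 86 + 138 = 364 bits.
Saving = 414 − 364 = 50 bits.

50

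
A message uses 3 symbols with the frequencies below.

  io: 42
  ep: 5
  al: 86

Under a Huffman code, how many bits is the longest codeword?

Merge the two lowest-weight nodes at each step:
ep(5) + io(42) → 47
47 + al(86) → 133
The rarest symbols sit at the bottom; the longest codeword is 2 bits.

2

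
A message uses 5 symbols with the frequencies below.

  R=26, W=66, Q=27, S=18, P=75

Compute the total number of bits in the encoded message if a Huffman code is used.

Build the Huffman tree bottom-up:
S(18) + R(26) → 44
Q(27) + 44 → 71
W(66) + 71 → 137
P(75) + 137 → 212
Total encoded bits = sum of merged weights = 44 + 71 + 137 + 212 = 464.

464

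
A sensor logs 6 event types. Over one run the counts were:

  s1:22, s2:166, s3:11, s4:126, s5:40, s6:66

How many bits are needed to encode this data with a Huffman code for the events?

Greedily combine the two least-frequent nodes:
s3(11) + s1(22) → 33
33 + s5(40) → 73
s6(66) + 73 → 139
s4(126) + 139 → 265
s2(166) + 265 → 431
Total encoded bits = sum of merged weights = 33 + 73 + 139 + 265 + 431 = 941.

941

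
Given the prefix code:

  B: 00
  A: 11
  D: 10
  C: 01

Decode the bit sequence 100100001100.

DCBBAB

Read left to right; each codeword is recognised as soon as it completes (prefix code):
  10→D | 01→C | 00→B | 00→B | 11→A | 00→B
Decoded message: DCBBAB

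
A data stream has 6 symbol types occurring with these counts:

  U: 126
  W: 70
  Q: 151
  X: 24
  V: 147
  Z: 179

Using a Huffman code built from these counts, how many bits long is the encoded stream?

Build the Huffman tree bottom-up:
X(24) + W(70) → 94
94 + U(126) → 220
V(147) + Q(151) → 298
Z(179) + 220 → 399
298 + 399 → 697
Each symbol's bit-cost is frequency × depth; summing gives 1708 bits (equivalently 94 + 220 + 298 + 399 + 697).

1708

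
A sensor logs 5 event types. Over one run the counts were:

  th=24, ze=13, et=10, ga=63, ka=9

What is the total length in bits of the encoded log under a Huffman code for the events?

Merge the two smallest weights repeatedly:
ka(9) + et(10) → 19
ze(13) + 19 → 32
th(24) + 32 → 56
56 + ga(63) → 119
The encoded length is the sum of every internal node's weight: 19 + 32 + 56 + 119 = 226 bits.

226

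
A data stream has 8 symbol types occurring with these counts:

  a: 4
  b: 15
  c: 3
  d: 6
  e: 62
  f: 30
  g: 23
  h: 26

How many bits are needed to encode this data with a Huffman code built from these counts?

431

Greedily combine the two least-frequent nodes:
combine c(3), a(4) → 7
combine d(6), 7 → 13
combine 13, b(15) → 28
combine g(23), h(26) → 49
combine 28, f(30) → 58
combine 49, 58 → 107
combine e(62), 107 → 169
The encoded length is the sum of every internal node's weight: 7 + 13 + 28 + 49 + 58 + 107 + 169 = 431 bits.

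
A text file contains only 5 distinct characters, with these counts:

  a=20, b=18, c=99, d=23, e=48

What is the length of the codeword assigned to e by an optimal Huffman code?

2

Repeatedly merge the two smallest:
merge b(18) and a(20): 38
merge d(23) and 38: 61
merge e(48) and 61: 109
merge c(99) and 109: 208
The subtree containing e is merged 2 times, so code length = 2.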